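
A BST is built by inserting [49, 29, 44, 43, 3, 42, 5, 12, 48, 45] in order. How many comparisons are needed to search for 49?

Search path for 49: 49
Found: True
Comparisons: 1


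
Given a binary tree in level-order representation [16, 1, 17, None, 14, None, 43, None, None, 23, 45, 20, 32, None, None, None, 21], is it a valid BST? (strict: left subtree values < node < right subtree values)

Level-order array: [16, 1, 17, None, 14, None, 43, None, None, 23, 45, 20, 32, None, None, None, 21]
Validate using subtree bounds (lo, hi): at each node, require lo < value < hi,
then recurse left with hi=value and right with lo=value.
Preorder trace (stopping at first violation):
  at node 16 with bounds (-inf, +inf): OK
  at node 1 with bounds (-inf, 16): OK
  at node 14 with bounds (1, 16): OK
  at node 17 with bounds (16, +inf): OK
  at node 43 with bounds (17, +inf): OK
  at node 23 with bounds (17, 43): OK
  at node 20 with bounds (17, 23): OK
  at node 21 with bounds (20, 23): OK
  at node 32 with bounds (23, 43): OK
  at node 45 with bounds (43, +inf): OK
No violation found at any node.
Result: Valid BST


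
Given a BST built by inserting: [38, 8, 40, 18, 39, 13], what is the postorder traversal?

Tree insertion order: [38, 8, 40, 18, 39, 13]
Tree (level-order array): [38, 8, 40, None, 18, 39, None, 13]
Postorder traversal: [13, 18, 8, 39, 40, 38]


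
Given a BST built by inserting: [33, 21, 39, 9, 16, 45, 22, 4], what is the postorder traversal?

Tree insertion order: [33, 21, 39, 9, 16, 45, 22, 4]
Tree (level-order array): [33, 21, 39, 9, 22, None, 45, 4, 16]
Postorder traversal: [4, 16, 9, 22, 21, 45, 39, 33]


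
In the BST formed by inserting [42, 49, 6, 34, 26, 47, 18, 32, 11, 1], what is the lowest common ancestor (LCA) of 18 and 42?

Tree insertion order: [42, 49, 6, 34, 26, 47, 18, 32, 11, 1]
Tree (level-order array): [42, 6, 49, 1, 34, 47, None, None, None, 26, None, None, None, 18, 32, 11]
In a BST, the LCA of p=18, q=42 is the first node v on the
root-to-leaf path with p <= v <= q (go left if both < v, right if both > v).
Walk from root:
  at 42: 18 <= 42 <= 42, this is the LCA
LCA = 42


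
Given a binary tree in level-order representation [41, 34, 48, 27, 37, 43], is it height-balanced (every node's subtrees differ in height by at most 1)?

Tree (level-order array): [41, 34, 48, 27, 37, 43]
Definition: a tree is height-balanced if, at every node, |h(left) - h(right)| <= 1 (empty subtree has height -1).
Bottom-up per-node check:
  node 27: h_left=-1, h_right=-1, diff=0 [OK], height=0
  node 37: h_left=-1, h_right=-1, diff=0 [OK], height=0
  node 34: h_left=0, h_right=0, diff=0 [OK], height=1
  node 43: h_left=-1, h_right=-1, diff=0 [OK], height=0
  node 48: h_left=0, h_right=-1, diff=1 [OK], height=1
  node 41: h_left=1, h_right=1, diff=0 [OK], height=2
All nodes satisfy the balance condition.
Result: Balanced


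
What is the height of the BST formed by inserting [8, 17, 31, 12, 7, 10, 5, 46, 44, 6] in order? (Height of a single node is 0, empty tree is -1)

Insertion order: [8, 17, 31, 12, 7, 10, 5, 46, 44, 6]
Tree (level-order array): [8, 7, 17, 5, None, 12, 31, None, 6, 10, None, None, 46, None, None, None, None, 44]
Compute height bottom-up (empty subtree = -1):
  height(6) = 1 + max(-1, -1) = 0
  height(5) = 1 + max(-1, 0) = 1
  height(7) = 1 + max(1, -1) = 2
  height(10) = 1 + max(-1, -1) = 0
  height(12) = 1 + max(0, -1) = 1
  height(44) = 1 + max(-1, -1) = 0
  height(46) = 1 + max(0, -1) = 1
  height(31) = 1 + max(-1, 1) = 2
  height(17) = 1 + max(1, 2) = 3
  height(8) = 1 + max(2, 3) = 4
Height = 4


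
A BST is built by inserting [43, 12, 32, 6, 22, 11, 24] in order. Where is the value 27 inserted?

Starting tree (level order): [43, 12, None, 6, 32, None, 11, 22, None, None, None, None, 24]
Insertion path: 43 -> 12 -> 32 -> 22 -> 24
Result: insert 27 as right child of 24
Final tree (level order): [43, 12, None, 6, 32, None, 11, 22, None, None, None, None, 24, None, 27]


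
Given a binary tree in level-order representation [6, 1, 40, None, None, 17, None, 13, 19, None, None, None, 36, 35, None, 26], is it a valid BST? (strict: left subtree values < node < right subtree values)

Level-order array: [6, 1, 40, None, None, 17, None, 13, 19, None, None, None, 36, 35, None, 26]
Validate using subtree bounds (lo, hi): at each node, require lo < value < hi,
then recurse left with hi=value and right with lo=value.
Preorder trace (stopping at first violation):
  at node 6 with bounds (-inf, +inf): OK
  at node 1 with bounds (-inf, 6): OK
  at node 40 with bounds (6, +inf): OK
  at node 17 with bounds (6, 40): OK
  at node 13 with bounds (6, 17): OK
  at node 19 with bounds (17, 40): OK
  at node 36 with bounds (19, 40): OK
  at node 35 with bounds (19, 36): OK
  at node 26 with bounds (19, 35): OK
No violation found at any node.
Result: Valid BST


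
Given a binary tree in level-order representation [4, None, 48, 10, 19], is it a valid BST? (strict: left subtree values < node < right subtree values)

Level-order array: [4, None, 48, 10, 19]
Validate using subtree bounds (lo, hi): at each node, require lo < value < hi,
then recurse left with hi=value and right with lo=value.
Preorder trace (stopping at first violation):
  at node 4 with bounds (-inf, +inf): OK
  at node 48 with bounds (4, +inf): OK
  at node 10 with bounds (4, 48): OK
  at node 19 with bounds (48, +inf): VIOLATION
Node 19 violates its bound: not (48 < 19 < +inf).
Result: Not a valid BST


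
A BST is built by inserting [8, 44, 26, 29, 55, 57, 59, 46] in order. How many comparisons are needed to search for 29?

Search path for 29: 8 -> 44 -> 26 -> 29
Found: True
Comparisons: 4


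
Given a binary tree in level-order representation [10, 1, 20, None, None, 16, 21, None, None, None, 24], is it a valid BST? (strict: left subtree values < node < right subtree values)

Level-order array: [10, 1, 20, None, None, 16, 21, None, None, None, 24]
Validate using subtree bounds (lo, hi): at each node, require lo < value < hi,
then recurse left with hi=value and right with lo=value.
Preorder trace (stopping at first violation):
  at node 10 with bounds (-inf, +inf): OK
  at node 1 with bounds (-inf, 10): OK
  at node 20 with bounds (10, +inf): OK
  at node 16 with bounds (10, 20): OK
  at node 21 with bounds (20, +inf): OK
  at node 24 with bounds (21, +inf): OK
No violation found at any node.
Result: Valid BST


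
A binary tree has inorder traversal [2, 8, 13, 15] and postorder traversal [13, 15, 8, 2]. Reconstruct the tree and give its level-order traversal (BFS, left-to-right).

Inorder:   [2, 8, 13, 15]
Postorder: [13, 15, 8, 2]
Algorithm: postorder visits root last, so walk postorder right-to-left;
each value is the root of the current inorder slice — split it at that
value, recurse on the right subtree first, then the left.
Recursive splits:
  root=2; inorder splits into left=[], right=[8, 13, 15]
  root=8; inorder splits into left=[], right=[13, 15]
  root=15; inorder splits into left=[13], right=[]
  root=13; inorder splits into left=[], right=[]
Reconstructed level-order: [2, 8, 15, 13]


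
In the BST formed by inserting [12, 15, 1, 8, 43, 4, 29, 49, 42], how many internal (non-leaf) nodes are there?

Tree built from: [12, 15, 1, 8, 43, 4, 29, 49, 42]
Tree (level-order array): [12, 1, 15, None, 8, None, 43, 4, None, 29, 49, None, None, None, 42]
Rule: An internal node has at least one child.
Per-node child counts:
  node 12: 2 child(ren)
  node 1: 1 child(ren)
  node 8: 1 child(ren)
  node 4: 0 child(ren)
  node 15: 1 child(ren)
  node 43: 2 child(ren)
  node 29: 1 child(ren)
  node 42: 0 child(ren)
  node 49: 0 child(ren)
Matching nodes: [12, 1, 8, 15, 43, 29]
Count of internal (non-leaf) nodes: 6


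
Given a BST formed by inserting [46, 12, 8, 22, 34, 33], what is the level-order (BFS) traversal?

Tree insertion order: [46, 12, 8, 22, 34, 33]
Tree (level-order array): [46, 12, None, 8, 22, None, None, None, 34, 33]
BFS from the root, enqueuing left then right child of each popped node:
  queue [46] -> pop 46, enqueue [12], visited so far: [46]
  queue [12] -> pop 12, enqueue [8, 22], visited so far: [46, 12]
  queue [8, 22] -> pop 8, enqueue [none], visited so far: [46, 12, 8]
  queue [22] -> pop 22, enqueue [34], visited so far: [46, 12, 8, 22]
  queue [34] -> pop 34, enqueue [33], visited so far: [46, 12, 8, 22, 34]
  queue [33] -> pop 33, enqueue [none], visited so far: [46, 12, 8, 22, 34, 33]
Result: [46, 12, 8, 22, 34, 33]


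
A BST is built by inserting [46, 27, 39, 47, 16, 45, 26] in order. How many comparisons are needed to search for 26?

Search path for 26: 46 -> 27 -> 16 -> 26
Found: True
Comparisons: 4


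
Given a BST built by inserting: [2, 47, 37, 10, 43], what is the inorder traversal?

Tree insertion order: [2, 47, 37, 10, 43]
Tree (level-order array): [2, None, 47, 37, None, 10, 43]
Inorder traversal: [2, 10, 37, 43, 47]


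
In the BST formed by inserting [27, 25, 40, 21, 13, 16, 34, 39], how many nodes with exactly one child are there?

Tree built from: [27, 25, 40, 21, 13, 16, 34, 39]
Tree (level-order array): [27, 25, 40, 21, None, 34, None, 13, None, None, 39, None, 16]
Rule: These are nodes with exactly 1 non-null child.
Per-node child counts:
  node 27: 2 child(ren)
  node 25: 1 child(ren)
  node 21: 1 child(ren)
  node 13: 1 child(ren)
  node 16: 0 child(ren)
  node 40: 1 child(ren)
  node 34: 1 child(ren)
  node 39: 0 child(ren)
Matching nodes: [25, 21, 13, 40, 34]
Count of nodes with exactly one child: 5


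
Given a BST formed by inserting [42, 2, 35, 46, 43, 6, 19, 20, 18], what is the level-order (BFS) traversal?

Tree insertion order: [42, 2, 35, 46, 43, 6, 19, 20, 18]
Tree (level-order array): [42, 2, 46, None, 35, 43, None, 6, None, None, None, None, 19, 18, 20]
BFS from the root, enqueuing left then right child of each popped node:
  queue [42] -> pop 42, enqueue [2, 46], visited so far: [42]
  queue [2, 46] -> pop 2, enqueue [35], visited so far: [42, 2]
  queue [46, 35] -> pop 46, enqueue [43], visited so far: [42, 2, 46]
  queue [35, 43] -> pop 35, enqueue [6], visited so far: [42, 2, 46, 35]
  queue [43, 6] -> pop 43, enqueue [none], visited so far: [42, 2, 46, 35, 43]
  queue [6] -> pop 6, enqueue [19], visited so far: [42, 2, 46, 35, 43, 6]
  queue [19] -> pop 19, enqueue [18, 20], visited so far: [42, 2, 46, 35, 43, 6, 19]
  queue [18, 20] -> pop 18, enqueue [none], visited so far: [42, 2, 46, 35, 43, 6, 19, 18]
  queue [20] -> pop 20, enqueue [none], visited so far: [42, 2, 46, 35, 43, 6, 19, 18, 20]
Result: [42, 2, 46, 35, 43, 6, 19, 18, 20]


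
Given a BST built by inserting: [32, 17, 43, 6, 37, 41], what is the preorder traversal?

Tree insertion order: [32, 17, 43, 6, 37, 41]
Tree (level-order array): [32, 17, 43, 6, None, 37, None, None, None, None, 41]
Preorder traversal: [32, 17, 6, 43, 37, 41]


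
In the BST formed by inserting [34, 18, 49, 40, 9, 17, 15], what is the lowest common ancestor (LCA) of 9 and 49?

Tree insertion order: [34, 18, 49, 40, 9, 17, 15]
Tree (level-order array): [34, 18, 49, 9, None, 40, None, None, 17, None, None, 15]
In a BST, the LCA of p=9, q=49 is the first node v on the
root-to-leaf path with p <= v <= q (go left if both < v, right if both > v).
Walk from root:
  at 34: 9 <= 34 <= 49, this is the LCA
LCA = 34


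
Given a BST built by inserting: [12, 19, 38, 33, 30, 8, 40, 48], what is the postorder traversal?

Tree insertion order: [12, 19, 38, 33, 30, 8, 40, 48]
Tree (level-order array): [12, 8, 19, None, None, None, 38, 33, 40, 30, None, None, 48]
Postorder traversal: [8, 30, 33, 48, 40, 38, 19, 12]


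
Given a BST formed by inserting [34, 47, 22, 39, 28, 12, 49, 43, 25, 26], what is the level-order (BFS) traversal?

Tree insertion order: [34, 47, 22, 39, 28, 12, 49, 43, 25, 26]
Tree (level-order array): [34, 22, 47, 12, 28, 39, 49, None, None, 25, None, None, 43, None, None, None, 26]
BFS from the root, enqueuing left then right child of each popped node:
  queue [34] -> pop 34, enqueue [22, 47], visited so far: [34]
  queue [22, 47] -> pop 22, enqueue [12, 28], visited so far: [34, 22]
  queue [47, 12, 28] -> pop 47, enqueue [39, 49], visited so far: [34, 22, 47]
  queue [12, 28, 39, 49] -> pop 12, enqueue [none], visited so far: [34, 22, 47, 12]
  queue [28, 39, 49] -> pop 28, enqueue [25], visited so far: [34, 22, 47, 12, 28]
  queue [39, 49, 25] -> pop 39, enqueue [43], visited so far: [34, 22, 47, 12, 28, 39]
  queue [49, 25, 43] -> pop 49, enqueue [none], visited so far: [34, 22, 47, 12, 28, 39, 49]
  queue [25, 43] -> pop 25, enqueue [26], visited so far: [34, 22, 47, 12, 28, 39, 49, 25]
  queue [43, 26] -> pop 43, enqueue [none], visited so far: [34, 22, 47, 12, 28, 39, 49, 25, 43]
  queue [26] -> pop 26, enqueue [none], visited so far: [34, 22, 47, 12, 28, 39, 49, 25, 43, 26]
Result: [34, 22, 47, 12, 28, 39, 49, 25, 43, 26]


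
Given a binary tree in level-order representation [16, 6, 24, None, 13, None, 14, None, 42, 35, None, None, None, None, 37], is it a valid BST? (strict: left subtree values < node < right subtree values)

Level-order array: [16, 6, 24, None, 13, None, 14, None, 42, 35, None, None, None, None, 37]
Validate using subtree bounds (lo, hi): at each node, require lo < value < hi,
then recurse left with hi=value and right with lo=value.
Preorder trace (stopping at first violation):
  at node 16 with bounds (-inf, +inf): OK
  at node 6 with bounds (-inf, 16): OK
  at node 13 with bounds (6, 16): OK
  at node 42 with bounds (13, 16): VIOLATION
Node 42 violates its bound: not (13 < 42 < 16).
Result: Not a valid BST


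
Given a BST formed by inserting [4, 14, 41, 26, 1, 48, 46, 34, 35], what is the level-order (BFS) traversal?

Tree insertion order: [4, 14, 41, 26, 1, 48, 46, 34, 35]
Tree (level-order array): [4, 1, 14, None, None, None, 41, 26, 48, None, 34, 46, None, None, 35]
BFS from the root, enqueuing left then right child of each popped node:
  queue [4] -> pop 4, enqueue [1, 14], visited so far: [4]
  queue [1, 14] -> pop 1, enqueue [none], visited so far: [4, 1]
  queue [14] -> pop 14, enqueue [41], visited so far: [4, 1, 14]
  queue [41] -> pop 41, enqueue [26, 48], visited so far: [4, 1, 14, 41]
  queue [26, 48] -> pop 26, enqueue [34], visited so far: [4, 1, 14, 41, 26]
  queue [48, 34] -> pop 48, enqueue [46], visited so far: [4, 1, 14, 41, 26, 48]
  queue [34, 46] -> pop 34, enqueue [35], visited so far: [4, 1, 14, 41, 26, 48, 34]
  queue [46, 35] -> pop 46, enqueue [none], visited so far: [4, 1, 14, 41, 26, 48, 34, 46]
  queue [35] -> pop 35, enqueue [none], visited so far: [4, 1, 14, 41, 26, 48, 34, 46, 35]
Result: [4, 1, 14, 41, 26, 48, 34, 46, 35]


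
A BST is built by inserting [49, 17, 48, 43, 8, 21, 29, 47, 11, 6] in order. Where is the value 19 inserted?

Starting tree (level order): [49, 17, None, 8, 48, 6, 11, 43, None, None, None, None, None, 21, 47, None, 29]
Insertion path: 49 -> 17 -> 48 -> 43 -> 21
Result: insert 19 as left child of 21
Final tree (level order): [49, 17, None, 8, 48, 6, 11, 43, None, None, None, None, None, 21, 47, 19, 29]


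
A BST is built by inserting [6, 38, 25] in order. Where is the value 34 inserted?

Starting tree (level order): [6, None, 38, 25]
Insertion path: 6 -> 38 -> 25
Result: insert 34 as right child of 25
Final tree (level order): [6, None, 38, 25, None, None, 34]


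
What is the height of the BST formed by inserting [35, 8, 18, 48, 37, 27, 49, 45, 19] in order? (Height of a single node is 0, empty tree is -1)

Insertion order: [35, 8, 18, 48, 37, 27, 49, 45, 19]
Tree (level-order array): [35, 8, 48, None, 18, 37, 49, None, 27, None, 45, None, None, 19]
Compute height bottom-up (empty subtree = -1):
  height(19) = 1 + max(-1, -1) = 0
  height(27) = 1 + max(0, -1) = 1
  height(18) = 1 + max(-1, 1) = 2
  height(8) = 1 + max(-1, 2) = 3
  height(45) = 1 + max(-1, -1) = 0
  height(37) = 1 + max(-1, 0) = 1
  height(49) = 1 + max(-1, -1) = 0
  height(48) = 1 + max(1, 0) = 2
  height(35) = 1 + max(3, 2) = 4
Height = 4


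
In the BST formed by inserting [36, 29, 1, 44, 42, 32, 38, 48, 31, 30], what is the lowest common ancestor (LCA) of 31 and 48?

Tree insertion order: [36, 29, 1, 44, 42, 32, 38, 48, 31, 30]
Tree (level-order array): [36, 29, 44, 1, 32, 42, 48, None, None, 31, None, 38, None, None, None, 30]
In a BST, the LCA of p=31, q=48 is the first node v on the
root-to-leaf path with p <= v <= q (go left if both < v, right if both > v).
Walk from root:
  at 36: 31 <= 36 <= 48, this is the LCA
LCA = 36


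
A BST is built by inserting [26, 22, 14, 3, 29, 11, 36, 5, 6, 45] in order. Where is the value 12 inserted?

Starting tree (level order): [26, 22, 29, 14, None, None, 36, 3, None, None, 45, None, 11, None, None, 5, None, None, 6]
Insertion path: 26 -> 22 -> 14 -> 3 -> 11
Result: insert 12 as right child of 11
Final tree (level order): [26, 22, 29, 14, None, None, 36, 3, None, None, 45, None, 11, None, None, 5, 12, None, 6]


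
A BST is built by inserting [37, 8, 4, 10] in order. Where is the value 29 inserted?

Starting tree (level order): [37, 8, None, 4, 10]
Insertion path: 37 -> 8 -> 10
Result: insert 29 as right child of 10
Final tree (level order): [37, 8, None, 4, 10, None, None, None, 29]


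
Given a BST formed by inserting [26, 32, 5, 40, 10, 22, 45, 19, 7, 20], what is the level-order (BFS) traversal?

Tree insertion order: [26, 32, 5, 40, 10, 22, 45, 19, 7, 20]
Tree (level-order array): [26, 5, 32, None, 10, None, 40, 7, 22, None, 45, None, None, 19, None, None, None, None, 20]
BFS from the root, enqueuing left then right child of each popped node:
  queue [26] -> pop 26, enqueue [5, 32], visited so far: [26]
  queue [5, 32] -> pop 5, enqueue [10], visited so far: [26, 5]
  queue [32, 10] -> pop 32, enqueue [40], visited so far: [26, 5, 32]
  queue [10, 40] -> pop 10, enqueue [7, 22], visited so far: [26, 5, 32, 10]
  queue [40, 7, 22] -> pop 40, enqueue [45], visited so far: [26, 5, 32, 10, 40]
  queue [7, 22, 45] -> pop 7, enqueue [none], visited so far: [26, 5, 32, 10, 40, 7]
  queue [22, 45] -> pop 22, enqueue [19], visited so far: [26, 5, 32, 10, 40, 7, 22]
  queue [45, 19] -> pop 45, enqueue [none], visited so far: [26, 5, 32, 10, 40, 7, 22, 45]
  queue [19] -> pop 19, enqueue [20], visited so far: [26, 5, 32, 10, 40, 7, 22, 45, 19]
  queue [20] -> pop 20, enqueue [none], visited so far: [26, 5, 32, 10, 40, 7, 22, 45, 19, 20]
Result: [26, 5, 32, 10, 40, 7, 22, 45, 19, 20]


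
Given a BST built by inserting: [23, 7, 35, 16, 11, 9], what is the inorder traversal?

Tree insertion order: [23, 7, 35, 16, 11, 9]
Tree (level-order array): [23, 7, 35, None, 16, None, None, 11, None, 9]
Inorder traversal: [7, 9, 11, 16, 23, 35]


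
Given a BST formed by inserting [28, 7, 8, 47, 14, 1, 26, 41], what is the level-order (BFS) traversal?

Tree insertion order: [28, 7, 8, 47, 14, 1, 26, 41]
Tree (level-order array): [28, 7, 47, 1, 8, 41, None, None, None, None, 14, None, None, None, 26]
BFS from the root, enqueuing left then right child of each popped node:
  queue [28] -> pop 28, enqueue [7, 47], visited so far: [28]
  queue [7, 47] -> pop 7, enqueue [1, 8], visited so far: [28, 7]
  queue [47, 1, 8] -> pop 47, enqueue [41], visited so far: [28, 7, 47]
  queue [1, 8, 41] -> pop 1, enqueue [none], visited so far: [28, 7, 47, 1]
  queue [8, 41] -> pop 8, enqueue [14], visited so far: [28, 7, 47, 1, 8]
  queue [41, 14] -> pop 41, enqueue [none], visited so far: [28, 7, 47, 1, 8, 41]
  queue [14] -> pop 14, enqueue [26], visited so far: [28, 7, 47, 1, 8, 41, 14]
  queue [26] -> pop 26, enqueue [none], visited so far: [28, 7, 47, 1, 8, 41, 14, 26]
Result: [28, 7, 47, 1, 8, 41, 14, 26]


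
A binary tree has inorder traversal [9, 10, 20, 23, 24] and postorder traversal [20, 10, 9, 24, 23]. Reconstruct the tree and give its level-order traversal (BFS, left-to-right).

Inorder:   [9, 10, 20, 23, 24]
Postorder: [20, 10, 9, 24, 23]
Algorithm: postorder visits root last, so walk postorder right-to-left;
each value is the root of the current inorder slice — split it at that
value, recurse on the right subtree first, then the left.
Recursive splits:
  root=23; inorder splits into left=[9, 10, 20], right=[24]
  root=24; inorder splits into left=[], right=[]
  root=9; inorder splits into left=[], right=[10, 20]
  root=10; inorder splits into left=[], right=[20]
  root=20; inorder splits into left=[], right=[]
Reconstructed level-order: [23, 9, 24, 10, 20]


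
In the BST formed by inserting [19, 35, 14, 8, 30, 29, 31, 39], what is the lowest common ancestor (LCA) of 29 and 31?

Tree insertion order: [19, 35, 14, 8, 30, 29, 31, 39]
Tree (level-order array): [19, 14, 35, 8, None, 30, 39, None, None, 29, 31]
In a BST, the LCA of p=29, q=31 is the first node v on the
root-to-leaf path with p <= v <= q (go left if both < v, right if both > v).
Walk from root:
  at 19: both 29 and 31 > 19, go right
  at 35: both 29 and 31 < 35, go left
  at 30: 29 <= 30 <= 31, this is the LCA
LCA = 30


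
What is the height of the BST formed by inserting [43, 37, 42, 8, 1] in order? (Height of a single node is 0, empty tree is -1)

Insertion order: [43, 37, 42, 8, 1]
Tree (level-order array): [43, 37, None, 8, 42, 1]
Compute height bottom-up (empty subtree = -1):
  height(1) = 1 + max(-1, -1) = 0
  height(8) = 1 + max(0, -1) = 1
  height(42) = 1 + max(-1, -1) = 0
  height(37) = 1 + max(1, 0) = 2
  height(43) = 1 + max(2, -1) = 3
Height = 3


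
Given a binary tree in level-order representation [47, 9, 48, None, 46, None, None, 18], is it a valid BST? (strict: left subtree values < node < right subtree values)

Level-order array: [47, 9, 48, None, 46, None, None, 18]
Validate using subtree bounds (lo, hi): at each node, require lo < value < hi,
then recurse left with hi=value and right with lo=value.
Preorder trace (stopping at first violation):
  at node 47 with bounds (-inf, +inf): OK
  at node 9 with bounds (-inf, 47): OK
  at node 46 with bounds (9, 47): OK
  at node 18 with bounds (9, 46): OK
  at node 48 with bounds (47, +inf): OK
No violation found at any node.
Result: Valid BST


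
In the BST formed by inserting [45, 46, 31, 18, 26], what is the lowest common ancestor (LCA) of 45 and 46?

Tree insertion order: [45, 46, 31, 18, 26]
Tree (level-order array): [45, 31, 46, 18, None, None, None, None, 26]
In a BST, the LCA of p=45, q=46 is the first node v on the
root-to-leaf path with p <= v <= q (go left if both < v, right if both > v).
Walk from root:
  at 45: 45 <= 45 <= 46, this is the LCA
LCA = 45


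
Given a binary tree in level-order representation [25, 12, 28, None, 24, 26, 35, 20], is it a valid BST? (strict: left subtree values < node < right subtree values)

Level-order array: [25, 12, 28, None, 24, 26, 35, 20]
Validate using subtree bounds (lo, hi): at each node, require lo < value < hi,
then recurse left with hi=value and right with lo=value.
Preorder trace (stopping at first violation):
  at node 25 with bounds (-inf, +inf): OK
  at node 12 with bounds (-inf, 25): OK
  at node 24 with bounds (12, 25): OK
  at node 20 with bounds (12, 24): OK
  at node 28 with bounds (25, +inf): OK
  at node 26 with bounds (25, 28): OK
  at node 35 with bounds (28, +inf): OK
No violation found at any node.
Result: Valid BST


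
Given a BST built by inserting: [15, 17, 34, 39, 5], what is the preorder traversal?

Tree insertion order: [15, 17, 34, 39, 5]
Tree (level-order array): [15, 5, 17, None, None, None, 34, None, 39]
Preorder traversal: [15, 5, 17, 34, 39]


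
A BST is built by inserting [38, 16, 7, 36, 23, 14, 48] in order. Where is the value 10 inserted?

Starting tree (level order): [38, 16, 48, 7, 36, None, None, None, 14, 23]
Insertion path: 38 -> 16 -> 7 -> 14
Result: insert 10 as left child of 14
Final tree (level order): [38, 16, 48, 7, 36, None, None, None, 14, 23, None, 10]


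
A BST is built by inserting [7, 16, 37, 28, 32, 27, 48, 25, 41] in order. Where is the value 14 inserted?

Starting tree (level order): [7, None, 16, None, 37, 28, 48, 27, 32, 41, None, 25]
Insertion path: 7 -> 16
Result: insert 14 as left child of 16
Final tree (level order): [7, None, 16, 14, 37, None, None, 28, 48, 27, 32, 41, None, 25]


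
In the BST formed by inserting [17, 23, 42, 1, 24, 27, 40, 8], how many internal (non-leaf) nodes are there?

Tree built from: [17, 23, 42, 1, 24, 27, 40, 8]
Tree (level-order array): [17, 1, 23, None, 8, None, 42, None, None, 24, None, None, 27, None, 40]
Rule: An internal node has at least one child.
Per-node child counts:
  node 17: 2 child(ren)
  node 1: 1 child(ren)
  node 8: 0 child(ren)
  node 23: 1 child(ren)
  node 42: 1 child(ren)
  node 24: 1 child(ren)
  node 27: 1 child(ren)
  node 40: 0 child(ren)
Matching nodes: [17, 1, 23, 42, 24, 27]
Count of internal (non-leaf) nodes: 6


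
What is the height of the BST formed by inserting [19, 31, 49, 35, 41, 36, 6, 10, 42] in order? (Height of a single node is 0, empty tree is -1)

Insertion order: [19, 31, 49, 35, 41, 36, 6, 10, 42]
Tree (level-order array): [19, 6, 31, None, 10, None, 49, None, None, 35, None, None, 41, 36, 42]
Compute height bottom-up (empty subtree = -1):
  height(10) = 1 + max(-1, -1) = 0
  height(6) = 1 + max(-1, 0) = 1
  height(36) = 1 + max(-1, -1) = 0
  height(42) = 1 + max(-1, -1) = 0
  height(41) = 1 + max(0, 0) = 1
  height(35) = 1 + max(-1, 1) = 2
  height(49) = 1 + max(2, -1) = 3
  height(31) = 1 + max(-1, 3) = 4
  height(19) = 1 + max(1, 4) = 5
Height = 5


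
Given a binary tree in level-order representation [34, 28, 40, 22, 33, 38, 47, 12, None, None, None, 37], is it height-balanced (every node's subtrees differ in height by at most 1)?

Tree (level-order array): [34, 28, 40, 22, 33, 38, 47, 12, None, None, None, 37]
Definition: a tree is height-balanced if, at every node, |h(left) - h(right)| <= 1 (empty subtree has height -1).
Bottom-up per-node check:
  node 12: h_left=-1, h_right=-1, diff=0 [OK], height=0
  node 22: h_left=0, h_right=-1, diff=1 [OK], height=1
  node 33: h_left=-1, h_right=-1, diff=0 [OK], height=0
  node 28: h_left=1, h_right=0, diff=1 [OK], height=2
  node 37: h_left=-1, h_right=-1, diff=0 [OK], height=0
  node 38: h_left=0, h_right=-1, diff=1 [OK], height=1
  node 47: h_left=-1, h_right=-1, diff=0 [OK], height=0
  node 40: h_left=1, h_right=0, diff=1 [OK], height=2
  node 34: h_left=2, h_right=2, diff=0 [OK], height=3
All nodes satisfy the balance condition.
Result: Balanced


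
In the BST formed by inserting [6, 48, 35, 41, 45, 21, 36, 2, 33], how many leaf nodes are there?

Tree built from: [6, 48, 35, 41, 45, 21, 36, 2, 33]
Tree (level-order array): [6, 2, 48, None, None, 35, None, 21, 41, None, 33, 36, 45]
Rule: A leaf has 0 children.
Per-node child counts:
  node 6: 2 child(ren)
  node 2: 0 child(ren)
  node 48: 1 child(ren)
  node 35: 2 child(ren)
  node 21: 1 child(ren)
  node 33: 0 child(ren)
  node 41: 2 child(ren)
  node 36: 0 child(ren)
  node 45: 0 child(ren)
Matching nodes: [2, 33, 36, 45]
Count of leaf nodes: 4


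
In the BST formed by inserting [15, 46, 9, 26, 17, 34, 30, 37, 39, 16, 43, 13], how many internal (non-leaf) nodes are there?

Tree built from: [15, 46, 9, 26, 17, 34, 30, 37, 39, 16, 43, 13]
Tree (level-order array): [15, 9, 46, None, 13, 26, None, None, None, 17, 34, 16, None, 30, 37, None, None, None, None, None, 39, None, 43]
Rule: An internal node has at least one child.
Per-node child counts:
  node 15: 2 child(ren)
  node 9: 1 child(ren)
  node 13: 0 child(ren)
  node 46: 1 child(ren)
  node 26: 2 child(ren)
  node 17: 1 child(ren)
  node 16: 0 child(ren)
  node 34: 2 child(ren)
  node 30: 0 child(ren)
  node 37: 1 child(ren)
  node 39: 1 child(ren)
  node 43: 0 child(ren)
Matching nodes: [15, 9, 46, 26, 17, 34, 37, 39]
Count of internal (non-leaf) nodes: 8


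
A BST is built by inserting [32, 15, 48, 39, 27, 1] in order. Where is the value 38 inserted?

Starting tree (level order): [32, 15, 48, 1, 27, 39]
Insertion path: 32 -> 48 -> 39
Result: insert 38 as left child of 39
Final tree (level order): [32, 15, 48, 1, 27, 39, None, None, None, None, None, 38]


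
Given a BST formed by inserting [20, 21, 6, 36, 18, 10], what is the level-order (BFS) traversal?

Tree insertion order: [20, 21, 6, 36, 18, 10]
Tree (level-order array): [20, 6, 21, None, 18, None, 36, 10]
BFS from the root, enqueuing left then right child of each popped node:
  queue [20] -> pop 20, enqueue [6, 21], visited so far: [20]
  queue [6, 21] -> pop 6, enqueue [18], visited so far: [20, 6]
  queue [21, 18] -> pop 21, enqueue [36], visited so far: [20, 6, 21]
  queue [18, 36] -> pop 18, enqueue [10], visited so far: [20, 6, 21, 18]
  queue [36, 10] -> pop 36, enqueue [none], visited so far: [20, 6, 21, 18, 36]
  queue [10] -> pop 10, enqueue [none], visited so far: [20, 6, 21, 18, 36, 10]
Result: [20, 6, 21, 18, 36, 10]


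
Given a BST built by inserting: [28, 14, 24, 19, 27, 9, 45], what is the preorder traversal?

Tree insertion order: [28, 14, 24, 19, 27, 9, 45]
Tree (level-order array): [28, 14, 45, 9, 24, None, None, None, None, 19, 27]
Preorder traversal: [28, 14, 9, 24, 19, 27, 45]


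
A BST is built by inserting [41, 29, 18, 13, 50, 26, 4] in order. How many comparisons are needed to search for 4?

Search path for 4: 41 -> 29 -> 18 -> 13 -> 4
Found: True
Comparisons: 5


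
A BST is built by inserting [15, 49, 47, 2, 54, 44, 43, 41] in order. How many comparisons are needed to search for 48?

Search path for 48: 15 -> 49 -> 47
Found: False
Comparisons: 3


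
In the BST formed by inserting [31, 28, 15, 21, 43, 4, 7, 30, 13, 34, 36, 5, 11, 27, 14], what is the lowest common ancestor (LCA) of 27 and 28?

Tree insertion order: [31, 28, 15, 21, 43, 4, 7, 30, 13, 34, 36, 5, 11, 27, 14]
Tree (level-order array): [31, 28, 43, 15, 30, 34, None, 4, 21, None, None, None, 36, None, 7, None, 27, None, None, 5, 13, None, None, None, None, 11, 14]
In a BST, the LCA of p=27, q=28 is the first node v on the
root-to-leaf path with p <= v <= q (go left if both < v, right if both > v).
Walk from root:
  at 31: both 27 and 28 < 31, go left
  at 28: 27 <= 28 <= 28, this is the LCA
LCA = 28


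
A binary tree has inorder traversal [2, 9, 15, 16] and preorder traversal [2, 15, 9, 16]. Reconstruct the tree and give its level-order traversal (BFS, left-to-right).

Inorder:  [2, 9, 15, 16]
Preorder: [2, 15, 9, 16]
Algorithm: preorder visits root first, so consume preorder in order;
for each root, split the current inorder slice at that value into
left-subtree inorder and right-subtree inorder, then recurse.
Recursive splits:
  root=2; inorder splits into left=[], right=[9, 15, 16]
  root=15; inorder splits into left=[9], right=[16]
  root=9; inorder splits into left=[], right=[]
  root=16; inorder splits into left=[], right=[]
Reconstructed level-order: [2, 15, 9, 16]


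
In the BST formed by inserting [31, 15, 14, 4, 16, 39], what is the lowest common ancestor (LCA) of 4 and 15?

Tree insertion order: [31, 15, 14, 4, 16, 39]
Tree (level-order array): [31, 15, 39, 14, 16, None, None, 4]
In a BST, the LCA of p=4, q=15 is the first node v on the
root-to-leaf path with p <= v <= q (go left if both < v, right if both > v).
Walk from root:
  at 31: both 4 and 15 < 31, go left
  at 15: 4 <= 15 <= 15, this is the LCA
LCA = 15


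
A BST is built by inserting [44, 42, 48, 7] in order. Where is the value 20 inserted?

Starting tree (level order): [44, 42, 48, 7]
Insertion path: 44 -> 42 -> 7
Result: insert 20 as right child of 7
Final tree (level order): [44, 42, 48, 7, None, None, None, None, 20]


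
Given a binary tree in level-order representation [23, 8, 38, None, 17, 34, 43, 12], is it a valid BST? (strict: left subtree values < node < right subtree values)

Level-order array: [23, 8, 38, None, 17, 34, 43, 12]
Validate using subtree bounds (lo, hi): at each node, require lo < value < hi,
then recurse left with hi=value and right with lo=value.
Preorder trace (stopping at first violation):
  at node 23 with bounds (-inf, +inf): OK
  at node 8 with bounds (-inf, 23): OK
  at node 17 with bounds (8, 23): OK
  at node 12 with bounds (8, 17): OK
  at node 38 with bounds (23, +inf): OK
  at node 34 with bounds (23, 38): OK
  at node 43 with bounds (38, +inf): OK
No violation found at any node.
Result: Valid BST


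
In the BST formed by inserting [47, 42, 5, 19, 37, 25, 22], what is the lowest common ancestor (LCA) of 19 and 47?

Tree insertion order: [47, 42, 5, 19, 37, 25, 22]
Tree (level-order array): [47, 42, None, 5, None, None, 19, None, 37, 25, None, 22]
In a BST, the LCA of p=19, q=47 is the first node v on the
root-to-leaf path with p <= v <= q (go left if both < v, right if both > v).
Walk from root:
  at 47: 19 <= 47 <= 47, this is the LCA
LCA = 47


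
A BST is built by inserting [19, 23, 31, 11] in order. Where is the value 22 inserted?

Starting tree (level order): [19, 11, 23, None, None, None, 31]
Insertion path: 19 -> 23
Result: insert 22 as left child of 23
Final tree (level order): [19, 11, 23, None, None, 22, 31]


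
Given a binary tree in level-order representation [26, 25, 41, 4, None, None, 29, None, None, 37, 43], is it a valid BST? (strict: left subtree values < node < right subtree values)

Level-order array: [26, 25, 41, 4, None, None, 29, None, None, 37, 43]
Validate using subtree bounds (lo, hi): at each node, require lo < value < hi,
then recurse left with hi=value and right with lo=value.
Preorder trace (stopping at first violation):
  at node 26 with bounds (-inf, +inf): OK
  at node 25 with bounds (-inf, 26): OK
  at node 4 with bounds (-inf, 25): OK
  at node 41 with bounds (26, +inf): OK
  at node 29 with bounds (41, +inf): VIOLATION
Node 29 violates its bound: not (41 < 29 < +inf).
Result: Not a valid BST


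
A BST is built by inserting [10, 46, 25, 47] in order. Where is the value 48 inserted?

Starting tree (level order): [10, None, 46, 25, 47]
Insertion path: 10 -> 46 -> 47
Result: insert 48 as right child of 47
Final tree (level order): [10, None, 46, 25, 47, None, None, None, 48]


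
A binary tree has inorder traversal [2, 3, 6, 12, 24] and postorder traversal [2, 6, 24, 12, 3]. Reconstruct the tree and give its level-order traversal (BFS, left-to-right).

Inorder:   [2, 3, 6, 12, 24]
Postorder: [2, 6, 24, 12, 3]
Algorithm: postorder visits root last, so walk postorder right-to-left;
each value is the root of the current inorder slice — split it at that
value, recurse on the right subtree first, then the left.
Recursive splits:
  root=3; inorder splits into left=[2], right=[6, 12, 24]
  root=12; inorder splits into left=[6], right=[24]
  root=24; inorder splits into left=[], right=[]
  root=6; inorder splits into left=[], right=[]
  root=2; inorder splits into left=[], right=[]
Reconstructed level-order: [3, 2, 12, 6, 24]


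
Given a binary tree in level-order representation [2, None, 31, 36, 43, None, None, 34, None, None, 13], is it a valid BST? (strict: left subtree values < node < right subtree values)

Level-order array: [2, None, 31, 36, 43, None, None, 34, None, None, 13]
Validate using subtree bounds (lo, hi): at each node, require lo < value < hi,
then recurse left with hi=value and right with lo=value.
Preorder trace (stopping at first violation):
  at node 2 with bounds (-inf, +inf): OK
  at node 31 with bounds (2, +inf): OK
  at node 36 with bounds (2, 31): VIOLATION
Node 36 violates its bound: not (2 < 36 < 31).
Result: Not a valid BST


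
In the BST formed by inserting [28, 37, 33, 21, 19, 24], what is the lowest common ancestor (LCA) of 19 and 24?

Tree insertion order: [28, 37, 33, 21, 19, 24]
Tree (level-order array): [28, 21, 37, 19, 24, 33]
In a BST, the LCA of p=19, q=24 is the first node v on the
root-to-leaf path with p <= v <= q (go left if both < v, right if both > v).
Walk from root:
  at 28: both 19 and 24 < 28, go left
  at 21: 19 <= 21 <= 24, this is the LCA
LCA = 21


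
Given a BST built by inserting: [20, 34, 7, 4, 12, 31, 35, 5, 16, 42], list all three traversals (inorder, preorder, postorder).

Tree insertion order: [20, 34, 7, 4, 12, 31, 35, 5, 16, 42]
Tree (level-order array): [20, 7, 34, 4, 12, 31, 35, None, 5, None, 16, None, None, None, 42]
Inorder (L, root, R): [4, 5, 7, 12, 16, 20, 31, 34, 35, 42]
Preorder (root, L, R): [20, 7, 4, 5, 12, 16, 34, 31, 35, 42]
Postorder (L, R, root): [5, 4, 16, 12, 7, 31, 42, 35, 34, 20]


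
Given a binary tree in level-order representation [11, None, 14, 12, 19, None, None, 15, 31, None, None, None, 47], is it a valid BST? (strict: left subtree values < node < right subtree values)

Level-order array: [11, None, 14, 12, 19, None, None, 15, 31, None, None, None, 47]
Validate using subtree bounds (lo, hi): at each node, require lo < value < hi,
then recurse left with hi=value and right with lo=value.
Preorder trace (stopping at first violation):
  at node 11 with bounds (-inf, +inf): OK
  at node 14 with bounds (11, +inf): OK
  at node 12 with bounds (11, 14): OK
  at node 19 with bounds (14, +inf): OK
  at node 15 with bounds (14, 19): OK
  at node 31 with bounds (19, +inf): OK
  at node 47 with bounds (31, +inf): OK
No violation found at any node.
Result: Valid BST


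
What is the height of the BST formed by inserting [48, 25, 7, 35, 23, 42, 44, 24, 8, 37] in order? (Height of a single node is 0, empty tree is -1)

Insertion order: [48, 25, 7, 35, 23, 42, 44, 24, 8, 37]
Tree (level-order array): [48, 25, None, 7, 35, None, 23, None, 42, 8, 24, 37, 44]
Compute height bottom-up (empty subtree = -1):
  height(8) = 1 + max(-1, -1) = 0
  height(24) = 1 + max(-1, -1) = 0
  height(23) = 1 + max(0, 0) = 1
  height(7) = 1 + max(-1, 1) = 2
  height(37) = 1 + max(-1, -1) = 0
  height(44) = 1 + max(-1, -1) = 0
  height(42) = 1 + max(0, 0) = 1
  height(35) = 1 + max(-1, 1) = 2
  height(25) = 1 + max(2, 2) = 3
  height(48) = 1 + max(3, -1) = 4
Height = 4


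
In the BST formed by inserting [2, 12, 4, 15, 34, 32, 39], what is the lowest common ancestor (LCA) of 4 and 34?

Tree insertion order: [2, 12, 4, 15, 34, 32, 39]
Tree (level-order array): [2, None, 12, 4, 15, None, None, None, 34, 32, 39]
In a BST, the LCA of p=4, q=34 is the first node v on the
root-to-leaf path with p <= v <= q (go left if both < v, right if both > v).
Walk from root:
  at 2: both 4 and 34 > 2, go right
  at 12: 4 <= 12 <= 34, this is the LCA
LCA = 12


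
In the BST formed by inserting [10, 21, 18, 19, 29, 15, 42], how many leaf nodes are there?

Tree built from: [10, 21, 18, 19, 29, 15, 42]
Tree (level-order array): [10, None, 21, 18, 29, 15, 19, None, 42]
Rule: A leaf has 0 children.
Per-node child counts:
  node 10: 1 child(ren)
  node 21: 2 child(ren)
  node 18: 2 child(ren)
  node 15: 0 child(ren)
  node 19: 0 child(ren)
  node 29: 1 child(ren)
  node 42: 0 child(ren)
Matching nodes: [15, 19, 42]
Count of leaf nodes: 3


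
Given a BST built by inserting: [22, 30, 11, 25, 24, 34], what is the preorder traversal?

Tree insertion order: [22, 30, 11, 25, 24, 34]
Tree (level-order array): [22, 11, 30, None, None, 25, 34, 24]
Preorder traversal: [22, 11, 30, 25, 24, 34]


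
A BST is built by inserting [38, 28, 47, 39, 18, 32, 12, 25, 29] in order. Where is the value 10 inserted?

Starting tree (level order): [38, 28, 47, 18, 32, 39, None, 12, 25, 29]
Insertion path: 38 -> 28 -> 18 -> 12
Result: insert 10 as left child of 12
Final tree (level order): [38, 28, 47, 18, 32, 39, None, 12, 25, 29, None, None, None, 10]


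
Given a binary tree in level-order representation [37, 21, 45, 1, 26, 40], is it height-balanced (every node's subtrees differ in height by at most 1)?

Tree (level-order array): [37, 21, 45, 1, 26, 40]
Definition: a tree is height-balanced if, at every node, |h(left) - h(right)| <= 1 (empty subtree has height -1).
Bottom-up per-node check:
  node 1: h_left=-1, h_right=-1, diff=0 [OK], height=0
  node 26: h_left=-1, h_right=-1, diff=0 [OK], height=0
  node 21: h_left=0, h_right=0, diff=0 [OK], height=1
  node 40: h_left=-1, h_right=-1, diff=0 [OK], height=0
  node 45: h_left=0, h_right=-1, diff=1 [OK], height=1
  node 37: h_left=1, h_right=1, diff=0 [OK], height=2
All nodes satisfy the balance condition.
Result: Balanced
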